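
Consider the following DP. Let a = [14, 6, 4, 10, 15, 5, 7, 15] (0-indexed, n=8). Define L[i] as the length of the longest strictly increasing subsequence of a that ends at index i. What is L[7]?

4

   i    0    1    2    3    4    5    6    7
a[i]   14    6    4   10   15    5    7   15
L[i]    1    1    1    2    3    2    3    4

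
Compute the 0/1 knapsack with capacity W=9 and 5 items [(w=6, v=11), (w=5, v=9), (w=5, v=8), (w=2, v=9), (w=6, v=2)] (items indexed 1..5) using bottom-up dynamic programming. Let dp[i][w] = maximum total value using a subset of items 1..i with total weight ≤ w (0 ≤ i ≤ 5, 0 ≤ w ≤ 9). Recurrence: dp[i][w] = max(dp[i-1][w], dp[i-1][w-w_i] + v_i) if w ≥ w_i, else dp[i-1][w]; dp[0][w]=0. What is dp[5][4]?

9

i\w   0   1   2   3   4   5   6   7   8   9
  0   0   0   0   0   0   0   0   0   0   0
  1   0   0   0   0   0   0  11  11  11  11
  2   0   0   0   0   0   9  11  11  11  11
  3   0   0   0   0   0   9  11  11  11  11
  4   0   0   9   9   9   9  11  18  20  20
  5   0   0   9   9   9   9  11  18  20  20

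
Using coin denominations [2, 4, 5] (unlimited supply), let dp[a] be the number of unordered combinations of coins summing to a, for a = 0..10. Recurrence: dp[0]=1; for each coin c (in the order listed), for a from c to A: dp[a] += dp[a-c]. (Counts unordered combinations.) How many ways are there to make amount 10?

after  coin     0     1     2     3     4     5     6     7     8     9    10
          2     1     0     1     0     1     0     1     0     1     0     1
          4     1     0     1     0     2     0     2     0     3     0     3
          5     1     0     1     0     2     1     2     1     3     2     4

4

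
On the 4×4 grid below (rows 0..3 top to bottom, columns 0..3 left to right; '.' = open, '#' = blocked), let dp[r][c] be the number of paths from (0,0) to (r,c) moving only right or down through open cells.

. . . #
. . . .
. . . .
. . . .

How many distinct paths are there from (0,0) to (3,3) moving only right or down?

r\c   0   1   2   3
  0   1   1   1   0
  1   1   2   3   3
  2   1   3   6   9
  3   1   4  10  19

19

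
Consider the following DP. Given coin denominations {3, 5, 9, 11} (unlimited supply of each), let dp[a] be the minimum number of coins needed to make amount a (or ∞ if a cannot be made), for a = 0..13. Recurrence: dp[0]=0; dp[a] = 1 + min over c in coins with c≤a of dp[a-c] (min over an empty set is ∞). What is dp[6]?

 a  0  1  2  3  4  5  6  7  8  9 10 11 12 13
dp  0  -  -  1  -  1  2  -  2  1  2  1  2  3
(- denotes ∞ / unreachable)

2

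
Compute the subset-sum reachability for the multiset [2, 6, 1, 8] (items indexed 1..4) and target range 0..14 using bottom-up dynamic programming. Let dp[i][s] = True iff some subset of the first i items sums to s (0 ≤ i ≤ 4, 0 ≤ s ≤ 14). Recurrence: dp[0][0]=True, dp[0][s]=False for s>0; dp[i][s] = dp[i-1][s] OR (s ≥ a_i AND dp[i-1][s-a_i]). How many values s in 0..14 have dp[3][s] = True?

i\s   0   1   2   3   4   5   6   7   8   9  10  11  12  13  14
  0   T   F   F   F   F   F   F   F   F   F   F   F   F   F   F
  1   T   F   T   F   F   F   F   F   F   F   F   F   F   F   F
  2   T   F   T   F   F   F   T   F   T   F   F   F   F   F   F
  3   T   T   T   T   F   F   T   T   T   T   F   F   F   F   F
  4   T   T   T   T   F   F   T   T   T   T   T   T   F   F   T

8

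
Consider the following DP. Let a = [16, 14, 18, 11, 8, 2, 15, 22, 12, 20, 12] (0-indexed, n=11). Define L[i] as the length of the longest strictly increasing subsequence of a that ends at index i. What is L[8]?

   i    0    1    2    3    4    5    6    7    8    9   10
a[i]   16   14   18   11    8    2   15   22   12   20   12
L[i]    1    1    2    1    1    1    2    3    2    3    2

2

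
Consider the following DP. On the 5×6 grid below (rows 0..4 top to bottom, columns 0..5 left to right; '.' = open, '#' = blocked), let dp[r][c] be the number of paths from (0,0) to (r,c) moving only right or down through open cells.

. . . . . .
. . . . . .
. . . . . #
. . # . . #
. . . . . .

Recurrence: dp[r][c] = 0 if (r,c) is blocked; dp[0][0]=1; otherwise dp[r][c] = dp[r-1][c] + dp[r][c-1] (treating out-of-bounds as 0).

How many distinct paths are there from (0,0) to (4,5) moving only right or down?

r\c   0   1   2   3   4   5
  0   1   1   1   1   1   1
  1   1   2   3   4   5   6
  2   1   3   6  10  15   0
  3   1   4   0  10  25   0
  4   1   5   5  15  40  40

40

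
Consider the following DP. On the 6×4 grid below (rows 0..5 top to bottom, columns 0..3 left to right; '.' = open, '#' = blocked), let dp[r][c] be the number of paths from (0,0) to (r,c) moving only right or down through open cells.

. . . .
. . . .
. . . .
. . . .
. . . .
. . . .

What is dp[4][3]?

35

r\c   0   1   2   3
  0   1   1   1   1
  1   1   2   3   4
  2   1   3   6  10
  3   1   4  10  20
  4   1   5  15  35
  5   1   6  21  56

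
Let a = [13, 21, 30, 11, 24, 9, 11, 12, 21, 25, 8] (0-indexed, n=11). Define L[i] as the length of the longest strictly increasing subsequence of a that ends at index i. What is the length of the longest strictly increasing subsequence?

5

   i    0    1    2    3    4    5    6    7    8    9   10
a[i]   13   21   30   11   24    9   11   12   21   25    8
L[i]    1    2    3    1    3    1    2    3    4    5    1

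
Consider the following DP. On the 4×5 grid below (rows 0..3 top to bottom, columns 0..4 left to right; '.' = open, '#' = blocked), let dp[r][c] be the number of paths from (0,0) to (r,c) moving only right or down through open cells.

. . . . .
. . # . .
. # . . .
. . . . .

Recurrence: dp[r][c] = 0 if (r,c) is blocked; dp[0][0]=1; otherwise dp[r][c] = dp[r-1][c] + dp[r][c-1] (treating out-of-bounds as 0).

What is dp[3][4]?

r\c   0   1   2   3   4
  0   1   1   1   1   1
  1   1   2   0   1   2
  2   1   0   0   1   3
  3   1   1   1   2   5

5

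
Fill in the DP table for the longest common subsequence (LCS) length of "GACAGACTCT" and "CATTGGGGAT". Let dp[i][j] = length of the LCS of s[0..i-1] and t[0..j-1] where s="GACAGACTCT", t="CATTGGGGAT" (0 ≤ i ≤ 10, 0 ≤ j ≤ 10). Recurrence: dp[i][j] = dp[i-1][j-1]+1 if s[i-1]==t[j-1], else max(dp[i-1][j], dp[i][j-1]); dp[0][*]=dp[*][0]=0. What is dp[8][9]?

   ''  C  A  T  T  G  G  G  G  A  T
''  0  0  0  0  0  0  0  0  0  0  0
 G  0  0  0  0  0  1  1  1  1  1  1
 A  0  0  1  1  1  1  1  1  1  2  2
 C  0  1  1  1  1  1  1  1  1  2  2
 A  0  1  2  2  2  2  2  2  2  2  2
 G  0  1  2  2  2  3  3  3  3  3  3
 A  0  1  2  2  2  3  3  3  3  4  4
 C  0  1  2  2  2  3  3  3  3  4  4
 T  0  1  2  3  3  3  3  3  3  4  5
 C  0  1  2  3  3  3  3  3  3  4  5
 T  0  1  2  3  4  4  4  4  4  4  5

4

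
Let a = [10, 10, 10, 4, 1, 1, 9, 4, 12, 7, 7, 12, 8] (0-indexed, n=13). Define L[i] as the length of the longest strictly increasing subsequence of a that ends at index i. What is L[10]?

   i    0    1    2    3    4    5    6    7    8    9   10   11   12
a[i]   10   10   10    4    1    1    9    4   12    7    7   12    8
L[i]    1    1    1    1    1    1    2    2    3    3    3    4    4

3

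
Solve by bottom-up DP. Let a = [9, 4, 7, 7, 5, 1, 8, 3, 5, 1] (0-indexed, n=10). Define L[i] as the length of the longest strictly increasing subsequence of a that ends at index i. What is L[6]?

   i    0    1    2    3    4    5    6    7    8    9
a[i]    9    4    7    7    5    1    8    3    5    1
L[i]    1    1    2    2    2    1    3    2    3    1

3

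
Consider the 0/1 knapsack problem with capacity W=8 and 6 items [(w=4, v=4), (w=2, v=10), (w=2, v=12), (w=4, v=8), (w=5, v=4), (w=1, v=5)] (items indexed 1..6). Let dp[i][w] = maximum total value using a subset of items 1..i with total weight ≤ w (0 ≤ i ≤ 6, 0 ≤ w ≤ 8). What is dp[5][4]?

i\w   0   1   2   3   4   5   6   7   8
  0   0   0   0   0   0   0   0   0   0
  1   0   0   0   0   4   4   4   4   4
  2   0   0  10  10  10  10  14  14  14
  3   0   0  12  12  22  22  22  22  26
  4   0   0  12  12  22  22  22  22  30
  5   0   0  12  12  22  22  22  22  30
  6   0   5  12  17  22  27  27  27  30

22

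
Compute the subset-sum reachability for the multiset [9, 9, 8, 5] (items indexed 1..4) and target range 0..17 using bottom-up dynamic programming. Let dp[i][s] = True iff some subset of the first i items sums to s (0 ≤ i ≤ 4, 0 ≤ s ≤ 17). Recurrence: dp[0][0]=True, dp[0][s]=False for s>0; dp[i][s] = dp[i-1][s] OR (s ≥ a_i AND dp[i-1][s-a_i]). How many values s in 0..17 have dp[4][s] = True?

7

i\s   0   1   2   3   4   5   6   7   8   9  10  11  12  13  14  15  16  17
  0   T   F   F   F   F   F   F   F   F   F   F   F   F   F   F   F   F   F
  1   T   F   F   F   F   F   F   F   F   T   F   F   F   F   F   F   F   F
  2   T   F   F   F   F   F   F   F   F   T   F   F   F   F   F   F   F   F
  3   T   F   F   F   F   F   F   F   T   T   F   F   F   F   F   F   F   T
  4   T   F   F   F   F   T   F   F   T   T   F   F   F   T   T   F   F   T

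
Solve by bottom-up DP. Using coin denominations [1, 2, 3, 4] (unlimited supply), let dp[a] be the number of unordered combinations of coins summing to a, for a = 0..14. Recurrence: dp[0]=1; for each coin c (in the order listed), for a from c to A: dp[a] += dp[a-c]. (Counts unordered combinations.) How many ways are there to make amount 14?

47

after  coin     0     1     2     3     4     5     6     7     8     9    10    11    12    13    14
          1     1     1     1     1     1     1     1     1     1     1     1     1     1     1     1
          2     1     1     2     2     3     3     4     4     5     5     6     6     7     7     8
          3     1     1     2     3     4     5     7     8    10    12    14    16    19    21    24
          4     1     1     2     3     5     6     9    11    15    18    23    27    34    39    47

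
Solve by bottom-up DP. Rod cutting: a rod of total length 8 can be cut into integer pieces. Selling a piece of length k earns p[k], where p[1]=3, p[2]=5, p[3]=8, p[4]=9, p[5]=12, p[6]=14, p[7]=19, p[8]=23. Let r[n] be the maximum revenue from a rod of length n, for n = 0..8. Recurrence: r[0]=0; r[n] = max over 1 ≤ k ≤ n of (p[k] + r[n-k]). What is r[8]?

24

   n    0    1    2    3    4    5    6    7    8
r[n]    0    3    6    9   12   15   18   21   24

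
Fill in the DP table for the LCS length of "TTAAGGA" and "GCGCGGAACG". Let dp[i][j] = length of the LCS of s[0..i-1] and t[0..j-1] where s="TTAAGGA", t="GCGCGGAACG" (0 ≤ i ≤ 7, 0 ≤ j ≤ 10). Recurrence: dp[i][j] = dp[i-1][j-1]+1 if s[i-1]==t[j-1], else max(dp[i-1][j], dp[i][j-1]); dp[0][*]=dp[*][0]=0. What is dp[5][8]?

2

   ''  G  C  G  C  G  G  A  A  C  G
''  0  0  0  0  0  0  0  0  0  0  0
 T  0  0  0  0  0  0  0  0  0  0  0
 T  0  0  0  0  0  0  0  0  0  0  0
 A  0  0  0  0  0  0  0  1  1  1  1
 A  0  0  0  0  0  0  0  1  2  2  2
 G  0  1  1  1  1  1  1  1  2  2  3
 G  0  1  1  2  2  2  2  2  2  2  3
 A  0  1  1  2  2  2  2  3  3  3  3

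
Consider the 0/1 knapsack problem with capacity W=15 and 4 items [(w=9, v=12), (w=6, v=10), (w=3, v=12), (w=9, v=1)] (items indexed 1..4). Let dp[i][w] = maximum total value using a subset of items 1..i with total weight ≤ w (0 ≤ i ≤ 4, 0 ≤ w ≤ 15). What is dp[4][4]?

12

i\w   0   1   2   3   4   5   6   7   8   9  10  11  12  13  14  15
  0   0   0   0   0   0   0   0   0   0   0   0   0   0   0   0   0
  1   0   0   0   0   0   0   0   0   0  12  12  12  12  12  12  12
  2   0   0   0   0   0   0  10  10  10  12  12  12  12  12  12  22
  3   0   0   0  12  12  12  12  12  12  22  22  22  24  24  24  24
  4   0   0   0  12  12  12  12  12  12  22  22  22  24  24  24  24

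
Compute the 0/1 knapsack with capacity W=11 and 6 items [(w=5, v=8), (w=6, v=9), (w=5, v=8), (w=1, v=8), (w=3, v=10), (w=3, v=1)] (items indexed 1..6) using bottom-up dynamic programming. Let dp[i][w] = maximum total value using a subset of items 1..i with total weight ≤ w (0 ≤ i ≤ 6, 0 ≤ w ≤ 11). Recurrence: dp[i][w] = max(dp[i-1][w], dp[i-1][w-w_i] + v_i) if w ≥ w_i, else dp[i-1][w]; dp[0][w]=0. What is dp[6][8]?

i\w   0   1   2   3   4   5   6   7   8   9  10  11
  0   0   0   0   0   0   0   0   0   0   0   0   0
  1   0   0   0   0   0   8   8   8   8   8   8   8
  2   0   0   0   0   0   8   9   9   9   9   9  17
  3   0   0   0   0   0   8   9   9   9   9  16  17
  4   0   8   8   8   8   8  16  17  17  17  17  24
  5   0   8   8  10  18  18  18  18  18  26  27  27
  6   0   8   8  10  18  18  18  19  19  26  27  27

19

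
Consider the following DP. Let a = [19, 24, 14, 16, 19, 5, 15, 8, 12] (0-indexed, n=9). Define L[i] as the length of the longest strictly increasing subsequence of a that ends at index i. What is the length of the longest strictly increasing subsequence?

3

   i    0    1    2    3    4    5    6    7    8
a[i]   19   24   14   16   19    5   15    8   12
L[i]    1    2    1    2    3    1    2    2    3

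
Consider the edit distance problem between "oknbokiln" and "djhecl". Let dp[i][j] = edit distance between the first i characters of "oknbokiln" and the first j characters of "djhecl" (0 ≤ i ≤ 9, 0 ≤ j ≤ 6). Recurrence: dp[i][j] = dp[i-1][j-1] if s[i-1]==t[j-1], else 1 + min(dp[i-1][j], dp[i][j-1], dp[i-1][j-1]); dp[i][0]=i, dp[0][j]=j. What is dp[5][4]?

5

   ''  d  j  h  e  c  l
''  0  1  2  3  4  5  6
 o  1  1  2  3  4  5  6
 k  2  2  2  3  4  5  6
 n  3  3  3  3  4  5  6
 b  4  4  4  4  4  5  6
 o  5  5  5  5  5  5  6
 k  6  6  6  6  6  6  6
 i  7  7  7  7  7  7  7
 l  8  8  8  8  8  8  7
 n  9  9  9  9  9  9  8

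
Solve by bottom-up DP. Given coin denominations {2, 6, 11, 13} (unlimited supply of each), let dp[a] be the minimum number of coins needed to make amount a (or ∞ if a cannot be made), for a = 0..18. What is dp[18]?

 a  0  1  2  3  4  5  6  7  8  9 10 11 12 13 14 15 16 17 18
dp  0  -  1  -  2  -  1  -  2  -  3  1  2  1  3  2  4  2  3
(- denotes ∞ / unreachable)

3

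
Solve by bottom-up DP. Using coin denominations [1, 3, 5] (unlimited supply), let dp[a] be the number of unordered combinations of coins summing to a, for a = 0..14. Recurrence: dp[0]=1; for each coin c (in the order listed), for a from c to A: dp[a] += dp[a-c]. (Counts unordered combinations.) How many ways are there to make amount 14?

11

after  coin     0     1     2     3     4     5     6     7     8     9    10    11    12    13    14
          1     1     1     1     1     1     1     1     1     1     1     1     1     1     1     1
          3     1     1     1     2     2     2     3     3     3     4     4     4     5     5     5
          5     1     1     1     2     2     3     4     4     5     6     7     8     9    10    11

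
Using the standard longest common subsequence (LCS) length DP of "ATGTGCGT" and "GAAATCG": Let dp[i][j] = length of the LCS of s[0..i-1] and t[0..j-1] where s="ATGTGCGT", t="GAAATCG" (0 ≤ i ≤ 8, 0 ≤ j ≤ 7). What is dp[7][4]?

   ''  G  A  A  A  T  C  G
''  0  0  0  0  0  0  0  0
 A  0  0  1  1  1  1  1  1
 T  0  0  1  1  1  2  2  2
 G  0  1  1  1  1  2  2  3
 T  0  1  1  1  1  2  2  3
 G  0  1  1  1  1  2  2  3
 C  0  1  1  1  1  2  3  3
 G  0  1  1  1  1  2  3  4
 T  0  1  1  1  1  2  3  4

1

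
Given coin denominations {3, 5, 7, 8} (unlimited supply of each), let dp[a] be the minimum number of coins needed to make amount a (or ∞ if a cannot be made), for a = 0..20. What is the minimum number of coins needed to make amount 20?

3

 a  0  1  2  3  4  5  6  7  8  9 10 11 12 13 14 15 16 17 18 19 20
dp  0  -  -  1  -  1  2  1  1  3  2  2  2  2  2  2  2  3  3  3  3
(- denotes ∞ / unreachable)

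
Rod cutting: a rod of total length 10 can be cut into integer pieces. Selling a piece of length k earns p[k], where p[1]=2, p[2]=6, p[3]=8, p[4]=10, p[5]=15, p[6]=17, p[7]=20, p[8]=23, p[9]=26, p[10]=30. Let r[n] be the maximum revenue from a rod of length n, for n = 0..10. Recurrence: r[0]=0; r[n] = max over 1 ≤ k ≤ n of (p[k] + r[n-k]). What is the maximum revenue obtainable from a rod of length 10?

   n    0    1    2    3    4    5    6    7    8    9   10
r[n]    0    2    6    8   12   15   18   21   24   27   30

30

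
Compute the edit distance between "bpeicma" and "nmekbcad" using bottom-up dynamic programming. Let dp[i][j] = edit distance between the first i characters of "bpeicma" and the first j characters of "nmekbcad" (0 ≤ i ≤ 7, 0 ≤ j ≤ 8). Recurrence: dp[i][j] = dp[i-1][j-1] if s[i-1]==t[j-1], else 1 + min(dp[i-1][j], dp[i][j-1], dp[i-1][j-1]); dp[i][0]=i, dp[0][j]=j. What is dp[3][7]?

   ''  n  m  e  k  b  c  a  d
''  0  1  2  3  4  5  6  7  8
 b  1  1  2  3  4  4  5  6  7
 p  2  2  2  3  4  5  5  6  7
 e  3  3  3  2  3  4  5  6  7
 i  4  4  4  3  3  4  5  6  7
 c  5  5  5  4  4  4  4  5  6
 m  6  6  5  5  5  5  5  5  6
 a  7  7  6  6  6  6  6  5  6

6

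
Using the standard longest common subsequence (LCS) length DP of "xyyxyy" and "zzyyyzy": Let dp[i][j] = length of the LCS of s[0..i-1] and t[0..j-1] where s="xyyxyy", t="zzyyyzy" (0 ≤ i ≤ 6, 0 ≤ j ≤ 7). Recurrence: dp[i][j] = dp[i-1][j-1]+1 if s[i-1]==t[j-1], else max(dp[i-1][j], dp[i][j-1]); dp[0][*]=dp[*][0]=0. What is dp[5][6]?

3

   ''  z  z  y  y  y  z  y
''  0  0  0  0  0  0  0  0
 x  0  0  0  0  0  0  0  0
 y  0  0  0  1  1  1  1  1
 y  0  0  0  1  2  2  2  2
 x  0  0  0  1  2  2  2  2
 y  0  0  0  1  2  3  3  3
 y  0  0  0  1  2  3  3  4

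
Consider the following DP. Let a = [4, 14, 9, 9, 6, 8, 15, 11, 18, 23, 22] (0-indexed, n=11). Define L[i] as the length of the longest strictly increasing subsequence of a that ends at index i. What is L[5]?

3

   i    0    1    2    3    4    5    6    7    8    9   10
a[i]    4   14    9    9    6    8   15   11   18   23   22
L[i]    1    2    2    2    2    3    4    4    5    6    6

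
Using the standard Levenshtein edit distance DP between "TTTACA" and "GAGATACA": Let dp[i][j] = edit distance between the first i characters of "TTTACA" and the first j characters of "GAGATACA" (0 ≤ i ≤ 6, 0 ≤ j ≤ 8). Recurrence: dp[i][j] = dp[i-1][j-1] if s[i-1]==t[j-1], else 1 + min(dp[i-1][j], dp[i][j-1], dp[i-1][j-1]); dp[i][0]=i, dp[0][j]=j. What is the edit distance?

4

   ''  G  A  G  A  T  A  C  A
''  0  1  2  3  4  5  6  7  8
 T  1  1  2  3  4  4  5  6  7
 T  2  2  2  3  4  4  5  6  7
 T  3  3  3  3  4  4  5  6  7
 A  4  4  3  4  3  4  4  5  6
 C  5  5  4  4  4  4  5  4  5
 A  6  6  5  5  4  5  4  5  4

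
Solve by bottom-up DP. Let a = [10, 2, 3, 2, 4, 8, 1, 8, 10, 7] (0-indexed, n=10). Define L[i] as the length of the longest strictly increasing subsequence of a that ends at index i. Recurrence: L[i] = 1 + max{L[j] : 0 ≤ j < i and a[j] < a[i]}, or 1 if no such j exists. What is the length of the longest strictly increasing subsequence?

   i    0    1    2    3    4    5    6    7    8    9
a[i]   10    2    3    2    4    8    1    8   10    7
L[i]    1    1    2    1    3    4    1    4    5    4

5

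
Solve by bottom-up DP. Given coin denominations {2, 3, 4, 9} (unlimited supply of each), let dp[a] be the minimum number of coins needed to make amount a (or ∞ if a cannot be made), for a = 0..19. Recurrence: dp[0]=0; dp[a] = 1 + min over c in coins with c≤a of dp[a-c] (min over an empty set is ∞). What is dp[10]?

3

 a  0  1  2  3  4  5  6  7  8  9 10 11 12 13 14 15 16 17 18 19
dp  0  -  1  1  1  2  2  2  2  1  3  2  2  2  3  3  3  3  2  4
(- denotes ∞ / unreachable)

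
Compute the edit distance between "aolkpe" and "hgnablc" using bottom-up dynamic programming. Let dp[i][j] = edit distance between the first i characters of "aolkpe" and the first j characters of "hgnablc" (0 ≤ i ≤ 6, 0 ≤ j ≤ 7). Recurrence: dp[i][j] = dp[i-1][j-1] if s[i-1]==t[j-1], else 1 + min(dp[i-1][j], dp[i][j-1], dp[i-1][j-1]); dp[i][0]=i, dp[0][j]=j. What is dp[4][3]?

4

   ''  h  g  n  a  b  l  c
''  0  1  2  3  4  5  6  7
 a  1  1  2  3  3  4  5  6
 o  2  2  2  3  4  4  5  6
 l  3  3  3  3  4  5  4  5
 k  4  4  4  4  4  5  5  5
 p  5  5  5  5  5  5  6  6
 e  6  6  6  6  6  6  6  7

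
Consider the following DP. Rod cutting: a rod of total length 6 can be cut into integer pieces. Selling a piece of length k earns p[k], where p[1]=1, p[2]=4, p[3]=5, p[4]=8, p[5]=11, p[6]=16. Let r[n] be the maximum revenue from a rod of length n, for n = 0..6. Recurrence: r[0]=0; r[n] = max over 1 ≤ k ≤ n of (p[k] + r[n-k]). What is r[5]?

11

   n    0    1    2    3    4    5    6
r[n]    0    1    4    5    8   11   16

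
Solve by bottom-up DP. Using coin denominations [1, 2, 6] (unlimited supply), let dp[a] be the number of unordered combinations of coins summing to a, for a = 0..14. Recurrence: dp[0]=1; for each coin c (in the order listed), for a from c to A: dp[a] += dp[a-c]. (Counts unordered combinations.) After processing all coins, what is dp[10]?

after  coin     0     1     2     3     4     5     6     7     8     9    10    11    12    13    14
          1     1     1     1     1     1     1     1     1     1     1     1     1     1     1     1
          2     1     1     2     2     3     3     4     4     5     5     6     6     7     7     8
          6     1     1     2     2     3     3     5     5     7     7     9     9    12    12    15

9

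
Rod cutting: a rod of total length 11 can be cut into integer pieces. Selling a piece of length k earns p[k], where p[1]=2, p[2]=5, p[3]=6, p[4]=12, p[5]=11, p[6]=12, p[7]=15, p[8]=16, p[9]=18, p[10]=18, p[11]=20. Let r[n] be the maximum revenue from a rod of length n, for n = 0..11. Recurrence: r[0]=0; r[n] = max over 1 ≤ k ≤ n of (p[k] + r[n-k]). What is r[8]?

   n    0    1    2    3    4    5    6    7    8    9   10   11
r[n]    0    2    5    7   12   14   17   19   24   26   29   31

24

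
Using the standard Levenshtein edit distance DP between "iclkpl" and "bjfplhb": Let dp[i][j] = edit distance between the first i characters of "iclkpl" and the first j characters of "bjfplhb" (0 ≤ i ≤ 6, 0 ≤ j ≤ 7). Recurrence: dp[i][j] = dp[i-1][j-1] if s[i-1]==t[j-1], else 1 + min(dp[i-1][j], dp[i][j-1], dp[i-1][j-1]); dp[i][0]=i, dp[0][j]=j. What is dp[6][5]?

4

   ''  b  j  f  p  l  h  b
''  0  1  2  3  4  5  6  7
 i  1  1  2  3  4  5  6  7
 c  2  2  2  3  4  5  6  7
 l  3  3  3  3  4  4  5  6
 k  4  4  4  4  4  5  5  6
 p  5  5  5  5  4  5  6  6
 l  6  6  6  6  5  4  5  6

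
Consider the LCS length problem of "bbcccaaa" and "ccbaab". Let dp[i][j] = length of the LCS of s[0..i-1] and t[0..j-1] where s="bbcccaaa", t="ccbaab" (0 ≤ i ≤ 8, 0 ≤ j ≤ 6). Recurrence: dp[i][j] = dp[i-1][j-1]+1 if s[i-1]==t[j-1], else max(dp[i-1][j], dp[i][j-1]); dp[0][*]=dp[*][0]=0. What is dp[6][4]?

3

   ''  c  c  b  a  a  b
''  0  0  0  0  0  0  0
 b  0  0  0  1  1  1  1
 b  0  0  0  1  1  1  2
 c  0  1  1  1  1  1  2
 c  0  1  2  2  2  2  2
 c  0  1  2  2  2  2  2
 a  0  1  2  2  3  3  3
 a  0  1  2  2  3  4  4
 a  0  1  2  2  3  4  4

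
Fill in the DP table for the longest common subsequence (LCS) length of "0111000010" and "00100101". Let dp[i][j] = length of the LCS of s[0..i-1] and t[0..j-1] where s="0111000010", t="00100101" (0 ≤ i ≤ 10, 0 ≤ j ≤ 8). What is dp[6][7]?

4

   ''  0  0  1  0  0  1  0  1
''  0  0  0  0  0  0  0  0  0
 0  0  1  1  1  1  1  1  1  1
 1  0  1  1  2  2  2  2  2  2
 1  0  1  1  2  2  2  3  3  3
 1  0  1  1  2  2  2  3  3  4
 0  0  1  2  2  3  3  3  4  4
 0  0  1  2  2  3  4  4  4  4
 0  0  1  2  2  3  4  4  5  5
 0  0  1  2  2  3  4  4  5  5
 1  0  1  2  3  3  4  5  5  6
 0  0  1  2  3  4  4  5  6  6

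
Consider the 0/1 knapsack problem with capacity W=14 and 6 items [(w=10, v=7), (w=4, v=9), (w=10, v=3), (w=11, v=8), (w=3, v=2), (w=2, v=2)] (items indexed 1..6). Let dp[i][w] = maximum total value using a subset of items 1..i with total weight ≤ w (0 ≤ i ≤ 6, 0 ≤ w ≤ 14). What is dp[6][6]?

i\w   0   1   2   3   4   5   6   7   8   9  10  11  12  13  14
  0   0   0   0   0   0   0   0   0   0   0   0   0   0   0   0
  1   0   0   0   0   0   0   0   0   0   0   7   7   7   7   7
  2   0   0   0   0   9   9   9   9   9   9   9   9   9   9  16
  3   0   0   0   0   9   9   9   9   9   9   9   9   9   9  16
  4   0   0   0   0   9   9   9   9   9   9   9   9   9   9  16
  5   0   0   0   2   9   9   9  11  11  11  11  11  11  11  16
  6   0   0   2   2   9   9  11  11  11  13  13  13  13  13  16

11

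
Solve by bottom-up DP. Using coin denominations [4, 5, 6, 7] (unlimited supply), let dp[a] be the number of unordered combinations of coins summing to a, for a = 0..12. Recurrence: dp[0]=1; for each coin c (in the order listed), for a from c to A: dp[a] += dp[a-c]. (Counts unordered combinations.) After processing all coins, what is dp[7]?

1

after  coin     0     1     2     3     4     5     6     7     8     9    10    11    12
          4     1     0     0     0     1     0     0     0     1     0     0     0     1
          5     1     0     0     0     1     1     0     0     1     1     1     0     1
          6     1     0     0     0     1     1     1     0     1     1     2     1     2
          7     1     0     0     0     1     1     1     1     1     1     2     2     3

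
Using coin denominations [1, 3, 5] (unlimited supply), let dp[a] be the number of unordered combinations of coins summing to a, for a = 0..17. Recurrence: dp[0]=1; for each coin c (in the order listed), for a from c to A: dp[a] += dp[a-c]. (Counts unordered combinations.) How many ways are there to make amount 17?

after  coin     0     1     2     3     4     5     6     7     8     9    10    11    12    13    14    15    16    17
          1     1     1     1     1     1     1     1     1     1     1     1     1     1     1     1     1     1     1
          3     1     1     1     2     2     2     3     3     3     4     4     4     5     5     5     6     6     6
          5     1     1     1     2     2     3     4     4     5     6     7     8     9    10    11    13    14    15

15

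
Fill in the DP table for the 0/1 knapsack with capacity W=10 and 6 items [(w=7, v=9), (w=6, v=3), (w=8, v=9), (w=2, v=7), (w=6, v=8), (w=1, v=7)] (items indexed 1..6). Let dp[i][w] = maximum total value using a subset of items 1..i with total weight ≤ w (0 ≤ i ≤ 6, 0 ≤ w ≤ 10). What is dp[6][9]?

i\w   0   1   2   3   4   5   6   7   8   9  10
  0   0   0   0   0   0   0   0   0   0   0   0
  1   0   0   0   0   0   0   0   9   9   9   9
  2   0   0   0   0   0   0   3   9   9   9   9
  3   0   0   0   0   0   0   3   9   9   9   9
  4   0   0   7   7   7   7   7   9  10  16  16
  5   0   0   7   7   7   7   8   9  15  16  16
  6   0   7   7  14  14  14  14  15  16  22  23

22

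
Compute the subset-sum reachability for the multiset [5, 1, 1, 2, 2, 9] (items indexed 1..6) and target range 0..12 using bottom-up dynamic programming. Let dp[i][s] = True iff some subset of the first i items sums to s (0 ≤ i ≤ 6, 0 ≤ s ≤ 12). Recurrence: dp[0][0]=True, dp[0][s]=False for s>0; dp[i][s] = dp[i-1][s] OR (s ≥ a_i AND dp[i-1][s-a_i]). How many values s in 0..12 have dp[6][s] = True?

13

i\s   0   1   2   3   4   5   6   7   8   9  10  11  12
  0   T   F   F   F   F   F   F   F   F   F   F   F   F
  1   T   F   F   F   F   T   F   F   F   F   F   F   F
  2   T   T   F   F   F   T   T   F   F   F   F   F   F
  3   T   T   T   F   F   T   T   T   F   F   F   F   F
  4   T   T   T   T   T   T   T   T   T   T   F   F   F
  5   T   T   T   T   T   T   T   T   T   T   T   T   F
  6   T   T   T   T   T   T   T   T   T   T   T   T   T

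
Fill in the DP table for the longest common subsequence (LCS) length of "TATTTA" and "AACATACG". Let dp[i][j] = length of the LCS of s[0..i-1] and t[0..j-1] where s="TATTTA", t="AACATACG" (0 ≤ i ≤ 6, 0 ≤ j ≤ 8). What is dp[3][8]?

   ''  A  A  C  A  T  A  C  G
''  0  0  0  0  0  0  0  0  0
 T  0  0  0  0  0  1  1  1  1
 A  0  1  1  1  1  1  2  2  2
 T  0  1  1  1  1  2  2  2  2
 T  0  1  1  1  1  2  2  2  2
 T  0  1  1  1  1  2  2  2  2
 A  0  1  2  2  2  2  3  3  3

2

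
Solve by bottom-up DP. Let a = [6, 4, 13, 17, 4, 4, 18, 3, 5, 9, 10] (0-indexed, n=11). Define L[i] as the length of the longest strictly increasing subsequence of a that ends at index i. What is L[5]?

1

   i    0    1    2    3    4    5    6    7    8    9   10
a[i]    6    4   13   17    4    4   18    3    5    9   10
L[i]    1    1    2    3    1    1    4    1    2    3    4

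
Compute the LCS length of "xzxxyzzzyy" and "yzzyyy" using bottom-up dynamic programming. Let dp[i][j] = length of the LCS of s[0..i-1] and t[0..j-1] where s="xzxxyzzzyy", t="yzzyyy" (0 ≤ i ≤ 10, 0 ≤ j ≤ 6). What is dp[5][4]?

   ''  y  z  z  y  y  y
''  0  0  0  0  0  0  0
 x  0  0  0  0  0  0  0
 z  0  0  1  1  1  1  1
 x  0  0  1  1  1  1  1
 x  0  0  1  1  1  1  1
 y  0  1  1  1  2  2  2
 z  0  1  2  2  2  2  2
 z  0  1  2  3  3  3  3
 z  0  1  2  3  3  3  3
 y  0  1  2  3  4  4  4
 y  0  1  2  3  4  5  5

2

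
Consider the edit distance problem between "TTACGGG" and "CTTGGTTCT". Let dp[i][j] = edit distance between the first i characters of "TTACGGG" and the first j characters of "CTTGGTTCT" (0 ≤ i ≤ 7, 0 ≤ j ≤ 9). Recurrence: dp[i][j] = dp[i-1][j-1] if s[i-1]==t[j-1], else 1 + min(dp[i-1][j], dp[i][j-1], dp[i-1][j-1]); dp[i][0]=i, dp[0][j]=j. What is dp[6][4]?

4

   ''  C  T  T  G  G  T  T  C  T
''  0  1  2  3  4  5  6  7  8  9
 T  1  1  1  2  3  4  5  6  7  8
 T  2  2  1  1  2  3  4  5  6  7
 A  3  3  2  2  2  3  4  5  6  7
 C  4  3  3  3  3  3  4  5  5  6
 G  5  4  4  4  3  3  4  5  6  6
 G  6  5  5  5  4  3  4  5  6  7
 G  7  6  6  6  5  4  4  5  6  7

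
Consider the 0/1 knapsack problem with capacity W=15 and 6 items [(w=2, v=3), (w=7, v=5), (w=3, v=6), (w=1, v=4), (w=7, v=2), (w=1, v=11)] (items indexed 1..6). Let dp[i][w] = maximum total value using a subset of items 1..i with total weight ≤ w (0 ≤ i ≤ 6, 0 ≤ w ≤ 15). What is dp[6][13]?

26

i\w   0   1   2   3   4   5   6   7   8   9  10  11  12  13  14  15
  0   0   0   0   0   0   0   0   0   0   0   0   0   0   0   0   0
  1   0   0   3   3   3   3   3   3   3   3   3   3   3   3   3   3
  2   0   0   3   3   3   3   3   5   5   8   8   8   8   8   8   8
  3   0   0   3   6   6   9   9   9   9   9  11  11  14  14  14  14
  4   0   4   4   7  10  10  13  13  13  13  13  15  15  18  18  18
  5   0   4   4   7  10  10  13  13  13  13  13  15  15  18  18  18
  6   0  11  15  15  18  21  21  24  24  24  24  24  26  26  29  29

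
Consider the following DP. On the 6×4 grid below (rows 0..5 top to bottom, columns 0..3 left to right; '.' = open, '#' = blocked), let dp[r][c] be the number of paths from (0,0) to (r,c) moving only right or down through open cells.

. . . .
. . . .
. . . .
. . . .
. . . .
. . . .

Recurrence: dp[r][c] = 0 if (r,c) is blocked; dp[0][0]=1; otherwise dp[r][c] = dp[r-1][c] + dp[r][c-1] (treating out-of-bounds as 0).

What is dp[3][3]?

r\c   0   1   2   3
  0   1   1   1   1
  1   1   2   3   4
  2   1   3   6  10
  3   1   4  10  20
  4   1   5  15  35
  5   1   6  21  56

20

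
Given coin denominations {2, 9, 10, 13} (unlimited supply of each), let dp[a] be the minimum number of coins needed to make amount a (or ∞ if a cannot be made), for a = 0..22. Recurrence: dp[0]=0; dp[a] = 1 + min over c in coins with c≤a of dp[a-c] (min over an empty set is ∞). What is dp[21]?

3

 a  0  1  2  3  4  5  6  7  8  9 10 11 12 13 14 15 16 17 18 19 20 21 22
dp  0  -  1  -  2  -  3  -  4  1  1  2  2  1  3  2  4  3  2  2  2  3  2
(- denotes ∞ / unreachable)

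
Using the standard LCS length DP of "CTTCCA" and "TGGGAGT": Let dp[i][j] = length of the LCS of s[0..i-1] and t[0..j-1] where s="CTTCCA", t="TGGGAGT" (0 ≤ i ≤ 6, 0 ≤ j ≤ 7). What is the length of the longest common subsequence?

2

   ''  T  G  G  G  A  G  T
''  0  0  0  0  0  0  0  0
 C  0  0  0  0  0  0  0  0
 T  0  1  1  1  1  1  1  1
 T  0  1  1  1  1  1  1  2
 C  0  1  1  1  1  1  1  2
 C  0  1  1  1  1  1  1  2
 A  0  1  1  1  1  2  2  2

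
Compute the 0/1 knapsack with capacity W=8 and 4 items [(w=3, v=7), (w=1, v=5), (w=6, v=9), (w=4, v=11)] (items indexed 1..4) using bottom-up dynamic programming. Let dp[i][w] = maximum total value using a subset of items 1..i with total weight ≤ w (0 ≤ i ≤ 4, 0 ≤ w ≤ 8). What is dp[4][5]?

i\w   0   1   2   3   4   5   6   7   8
  0   0   0   0   0   0   0   0   0   0
  1   0   0   0   7   7   7   7   7   7
  2   0   5   5   7  12  12  12  12  12
  3   0   5   5   7  12  12  12  14  14
  4   0   5   5   7  12  16  16  18  23

16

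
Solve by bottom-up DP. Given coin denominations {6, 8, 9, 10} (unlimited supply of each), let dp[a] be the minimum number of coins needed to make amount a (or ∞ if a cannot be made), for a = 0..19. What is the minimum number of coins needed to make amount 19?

2

 a  0  1  2  3  4  5  6  7  8  9 10 11 12 13 14 15 16 17 18 19
dp  0  -  -  -  -  -  1  -  1  1  1  -  2  -  2  2  2  2  2  2
(- denotes ∞ / unreachable)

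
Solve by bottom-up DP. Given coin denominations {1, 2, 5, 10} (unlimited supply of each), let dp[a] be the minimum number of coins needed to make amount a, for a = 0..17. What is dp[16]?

 a  0  1  2  3  4  5  6  7  8  9 10 11 12 13 14 15 16 17
dp  0  1  1  2  2  1  2  2  3  3  1  2  2  3  3  2  3  3

3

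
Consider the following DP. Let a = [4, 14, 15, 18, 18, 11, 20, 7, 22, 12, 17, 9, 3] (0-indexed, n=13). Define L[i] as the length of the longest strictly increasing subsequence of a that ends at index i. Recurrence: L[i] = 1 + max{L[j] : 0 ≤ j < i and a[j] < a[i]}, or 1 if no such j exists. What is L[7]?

2

   i    0    1    2    3    4    5    6    7    8    9   10   11   12
a[i]    4   14   15   18   18   11   20    7   22   12   17    9    3
L[i]    1    2    3    4    4    2    5    2    6    3    4    3    1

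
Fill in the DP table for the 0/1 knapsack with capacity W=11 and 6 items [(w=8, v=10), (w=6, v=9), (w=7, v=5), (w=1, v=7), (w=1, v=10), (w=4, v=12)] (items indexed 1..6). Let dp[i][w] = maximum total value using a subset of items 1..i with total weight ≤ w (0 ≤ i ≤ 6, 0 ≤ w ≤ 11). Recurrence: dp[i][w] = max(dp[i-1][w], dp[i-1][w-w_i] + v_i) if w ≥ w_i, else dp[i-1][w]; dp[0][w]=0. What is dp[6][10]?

29

i\w   0   1   2   3   4   5   6   7   8   9  10  11
  0   0   0   0   0   0   0   0   0   0   0   0   0
  1   0   0   0   0   0   0   0   0  10  10  10  10
  2   0   0   0   0   0   0   9   9  10  10  10  10
  3   0   0   0   0   0   0   9   9  10  10  10  10
  4   0   7   7   7   7   7   9  16  16  17  17  17
  5   0  10  17  17  17  17  17  19  26  26  27  27
  6   0  10  17  17  17  22  29  29  29  29  29  31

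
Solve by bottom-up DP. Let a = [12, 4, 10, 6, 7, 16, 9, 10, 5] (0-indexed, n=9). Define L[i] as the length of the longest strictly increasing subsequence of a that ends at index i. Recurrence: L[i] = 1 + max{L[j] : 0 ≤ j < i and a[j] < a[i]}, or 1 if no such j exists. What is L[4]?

3

   i    0    1    2    3    4    5    6    7    8
a[i]   12    4   10    6    7   16    9   10    5
L[i]    1    1    2    2    3    4    4    5    2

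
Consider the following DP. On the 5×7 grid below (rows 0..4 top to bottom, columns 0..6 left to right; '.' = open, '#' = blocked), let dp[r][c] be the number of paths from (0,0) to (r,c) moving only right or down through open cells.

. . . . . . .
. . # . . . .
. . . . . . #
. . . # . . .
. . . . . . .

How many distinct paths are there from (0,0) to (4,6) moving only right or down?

r\c   0   1   2   3   4   5   6
  0   1   1   1   1   1   1   1
  1   1   2   0   1   2   3   4
  2   1   3   3   4   6   9   0
  3   1   4   7   0   6  15  15
  4   1   5  12  12  18  33  48

48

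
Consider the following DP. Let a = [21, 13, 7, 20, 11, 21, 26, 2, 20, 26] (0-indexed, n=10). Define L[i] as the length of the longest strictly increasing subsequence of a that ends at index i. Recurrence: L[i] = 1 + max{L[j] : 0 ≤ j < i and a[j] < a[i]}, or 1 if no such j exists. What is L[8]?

3

   i    0    1    2    3    4    5    6    7    8    9
a[i]   21   13    7   20   11   21   26    2   20   26
L[i]    1    1    1    2    2    3    4    1    3    4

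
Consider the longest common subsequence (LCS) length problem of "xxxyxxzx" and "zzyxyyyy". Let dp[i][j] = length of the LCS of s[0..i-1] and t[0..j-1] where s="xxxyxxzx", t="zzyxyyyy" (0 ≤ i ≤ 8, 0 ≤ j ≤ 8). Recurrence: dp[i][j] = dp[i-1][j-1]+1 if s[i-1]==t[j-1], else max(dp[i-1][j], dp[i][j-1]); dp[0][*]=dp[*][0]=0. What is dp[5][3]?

   ''  z  z  y  x  y  y  y  y
''  0  0  0  0  0  0  0  0  0
 x  0  0  0  0  1  1  1  1  1
 x  0  0  0  0  1  1  1  1  1
 x  0  0  0  0  1  1  1  1  1
 y  0  0  0  1  1  2  2  2  2
 x  0  0  0  1  2  2  2  2  2
 x  0  0  0  1  2  2  2  2  2
 z  0  1  1  1  2  2  2  2  2
 x  0  1  1  1  2  2  2  2  2

1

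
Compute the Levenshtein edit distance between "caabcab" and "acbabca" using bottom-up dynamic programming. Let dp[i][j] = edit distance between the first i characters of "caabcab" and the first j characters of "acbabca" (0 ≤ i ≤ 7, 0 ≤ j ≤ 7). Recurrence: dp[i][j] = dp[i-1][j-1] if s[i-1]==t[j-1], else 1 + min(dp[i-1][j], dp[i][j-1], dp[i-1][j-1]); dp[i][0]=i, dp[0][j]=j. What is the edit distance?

3

   ''  a  c  b  a  b  c  a
''  0  1  2  3  4  5  6  7
 c  1  1  1  2  3  4  5  6
 a  2  1  2  2  2  3  4  5
 a  3  2  2  3  2  3  4  4
 b  4  3  3  2  3  2  3  4
 c  5  4  3  3  3  3  2  3
 a  6  5  4  4  3  4  3  2
 b  7  6  5  4  4  3  4  3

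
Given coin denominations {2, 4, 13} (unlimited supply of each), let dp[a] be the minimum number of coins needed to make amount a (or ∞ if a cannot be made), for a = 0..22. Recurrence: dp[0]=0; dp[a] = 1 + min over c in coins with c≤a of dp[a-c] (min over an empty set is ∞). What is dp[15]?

 a  0  1  2  3  4  5  6  7  8  9 10 11 12 13 14 15 16 17 18 19 20 21 22
dp  0  -  1  -  1  -  2  -  2  -  3  -  3  1  4  2  4  2  5  3  5  3  6
(- denotes ∞ / unreachable)

2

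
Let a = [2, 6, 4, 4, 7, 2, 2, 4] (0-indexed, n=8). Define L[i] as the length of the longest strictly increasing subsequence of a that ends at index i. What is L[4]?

   i    0    1    2    3    4    5    6    7
a[i]    2    6    4    4    7    2    2    4
L[i]    1    2    2    2    3    1    1    2

3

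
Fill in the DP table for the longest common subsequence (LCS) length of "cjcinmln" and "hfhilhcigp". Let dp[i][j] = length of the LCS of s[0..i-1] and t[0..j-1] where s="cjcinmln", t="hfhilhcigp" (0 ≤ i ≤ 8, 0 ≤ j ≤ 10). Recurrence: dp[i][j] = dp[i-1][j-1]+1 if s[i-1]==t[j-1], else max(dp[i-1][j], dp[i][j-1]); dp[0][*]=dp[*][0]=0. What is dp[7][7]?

2

   ''  h  f  h  i  l  h  c  i  g  p
''  0  0  0  0  0  0  0  0  0  0  0
 c  0  0  0  0  0  0  0  1  1  1  1
 j  0  0  0  0  0  0  0  1  1  1  1
 c  0  0  0  0  0  0  0  1  1  1  1
 i  0  0  0  0  1  1  1  1  2  2  2
 n  0  0  0  0  1  1  1  1  2  2  2
 m  0  0  0  0  1  1  1  1  2  2  2
 l  0  0  0  0  1  2  2  2  2  2  2
 n  0  0  0  0  1  2  2  2  2  2  2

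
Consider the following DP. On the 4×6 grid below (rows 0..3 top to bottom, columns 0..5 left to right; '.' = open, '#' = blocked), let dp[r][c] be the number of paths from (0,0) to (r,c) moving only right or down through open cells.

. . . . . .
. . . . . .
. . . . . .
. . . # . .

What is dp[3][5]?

r\c   0   1   2   3   4   5
  0   1   1   1   1   1   1
  1   1   2   3   4   5   6
  2   1   3   6  10  15  21
  3   1   4  10   0  15  36

36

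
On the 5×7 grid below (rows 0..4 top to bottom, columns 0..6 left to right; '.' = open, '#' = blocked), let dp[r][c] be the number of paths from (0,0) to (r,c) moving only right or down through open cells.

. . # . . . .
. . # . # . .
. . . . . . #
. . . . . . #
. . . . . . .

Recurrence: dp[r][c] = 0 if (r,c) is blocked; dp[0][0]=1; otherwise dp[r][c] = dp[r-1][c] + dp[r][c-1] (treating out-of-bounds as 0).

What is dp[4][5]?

r\c   0   1   2   3   4   5   6
  0   1   1   0   0   0   0   0
  1   1   2   0   0   0   0   0
  2   1   3   3   3   3   3   0
  3   1   4   7  10  13  16   0
  4   1   5  12  22  35  51  51

51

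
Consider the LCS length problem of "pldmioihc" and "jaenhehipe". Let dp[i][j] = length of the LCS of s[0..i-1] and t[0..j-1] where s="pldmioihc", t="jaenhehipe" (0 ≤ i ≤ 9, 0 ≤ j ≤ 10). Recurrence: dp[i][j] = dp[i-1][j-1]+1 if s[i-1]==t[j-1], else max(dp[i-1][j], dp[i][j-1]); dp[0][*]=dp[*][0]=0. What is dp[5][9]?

   ''  j  a  e  n  h  e  h  i  p  e
''  0  0  0  0  0  0  0  0  0  0  0
 p  0  0  0  0  0  0  0  0  0  1  1
 l  0  0  0  0  0  0  0  0  0  1  1
 d  0  0  0  0  0  0  0  0  0  1  1
 m  0  0  0  0  0  0  0  0  0  1  1
 i  0  0  0  0  0  0  0  0  1  1  1
 o  0  0  0  0  0  0  0  0  1  1  1
 i  0  0  0  0  0  0  0  0  1  1  1
 h  0  0  0  0  0  1  1  1  1  1  1
 c  0  0  0  0  0  1  1  1  1  1  1

1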